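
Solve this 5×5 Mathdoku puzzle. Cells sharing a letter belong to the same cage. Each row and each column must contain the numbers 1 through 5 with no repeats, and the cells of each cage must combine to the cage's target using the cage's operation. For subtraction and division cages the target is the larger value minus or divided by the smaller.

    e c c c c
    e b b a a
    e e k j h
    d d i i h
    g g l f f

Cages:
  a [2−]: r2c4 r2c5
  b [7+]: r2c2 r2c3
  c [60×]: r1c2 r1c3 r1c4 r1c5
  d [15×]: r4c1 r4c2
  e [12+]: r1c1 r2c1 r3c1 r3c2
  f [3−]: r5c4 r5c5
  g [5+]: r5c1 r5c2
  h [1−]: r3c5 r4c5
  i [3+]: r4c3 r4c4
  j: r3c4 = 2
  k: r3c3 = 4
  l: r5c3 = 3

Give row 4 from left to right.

3 5 2 1 4

Cage k is given, so r3c3 = 4.
Cage j is given; hence r3c4 = 2.
Column 4 already has 2, leaving r4c4 = 1.
Cage l is a single given cell; hence r5c3 = 3.
Row 4 now contains 1, leaving r4c3 = 2.
Row 4 already has 2, which forces r4c5 = 4.
The two cells of cage b must have sum 7, which forces r2c2 = 2.
2 is placed in column 3, so r2c3 = 5.
Column 3 now contains 5, so r1c3 = 1.
Cage a's pair has difference 2; hence r2c4 = 3.
The two cells of cage a must have difference 2, which forces r2c5 = 1.
Column 5 now contains 1, so r5c5 = 2.
Cage e needs sum 12; hence r1c1 = 2.
1 is placed in row 2, so r2c1 = 4.
Column 1 now contains 4, which forces r5c1 = 1.
1 is placed in row 5; hence r5c2 = 4.
Cage f's pair has difference 3, so r5c4 = 5.
Column 4 already has 5, which forces r1c4 = 4.
Column 1 already has 1, leaving r3c1 = 5.
Cage e needs sum 12, which forces r3c2 = 1.
Row 3 now contains 5, leaving r3c5 = 3.
Column 1 already has 5, leaving r4c1 = 3.
Row 4 now contains 3, which forces r4c2 = 5.
5 is placed in column 2; hence r1c2 = 3.
3 is placed in column 5, so r1c5 = 5.
Completed grid: 2 3 1 4 5 / 4 2 5 3 1 / 5 1 4 2 3 / 3 5 2 1 4 / 1 4 3 5 2.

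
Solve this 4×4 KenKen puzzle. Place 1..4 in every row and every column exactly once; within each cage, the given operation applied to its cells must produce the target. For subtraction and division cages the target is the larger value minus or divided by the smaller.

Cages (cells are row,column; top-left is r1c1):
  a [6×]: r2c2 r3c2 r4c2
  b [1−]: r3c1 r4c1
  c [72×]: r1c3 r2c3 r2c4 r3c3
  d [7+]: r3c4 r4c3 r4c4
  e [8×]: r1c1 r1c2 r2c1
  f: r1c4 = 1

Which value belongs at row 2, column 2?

Cage f is given, so r1c4 = 1.
The 4 cells of cage c must have product 72; hence r2c4 = 3.
The 3 cells of cage e must have product 8, leaving r2c1 = 1.
Row 2 already has 1, which forces r2c2 = 2.
Row 2 now contains 2, so r2c3 = 4.
Cage d has sum 7; hence r4c3 = 1.
Cage e needs product 8; hence r1c1 = 2.
Column 2 now contains 2, which forces r1c2 = 4.
Row 1 already has 2, so r1c3 = 3.
Cage a needs product 6, which forces r3c2 = 1.
Column 3 now contains 3, so r3c3 = 2.
Row 3 now contains 2, leaving r3c4 = 4.
Row 4 already has 1, leaving r4c2 = 3.
4 is placed in column 4; hence r4c4 = 2.
4 is placed in row 3; hence r3c1 = 3.
3 is placed in row 4; hence r4c1 = 4.
The full grid is 2 4 3 1 / 1 2 4 3 / 3 1 2 4 / 4 3 1 2.

2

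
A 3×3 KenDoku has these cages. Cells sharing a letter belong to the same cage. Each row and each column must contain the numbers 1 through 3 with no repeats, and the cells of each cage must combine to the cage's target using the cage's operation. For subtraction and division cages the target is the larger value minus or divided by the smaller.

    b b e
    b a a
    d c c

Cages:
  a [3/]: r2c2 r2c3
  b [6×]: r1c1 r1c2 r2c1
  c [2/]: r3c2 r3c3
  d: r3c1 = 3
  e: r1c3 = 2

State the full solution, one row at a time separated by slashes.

Cage e is a single given cell; hence r1c3 = 2.
Cage d is a single given cell; hence r3c1 = 3.
Column 3 now contains 2; hence r3c3 = 1.
Column 1 already has 3, so r1c1 = 1.
Cage b has product 6, so r1c2 = 3.
The 3 cells of cage b must have product 6, which forces r2c1 = 2.
The two cells of cage a must have quotient 3, leaving r2c2 = 1.
Column 3 now contains 1; hence r2c3 = 3.
Row 3 now contains 1, so r3c2 = 2.

1 3 2 / 2 1 3 / 3 2 1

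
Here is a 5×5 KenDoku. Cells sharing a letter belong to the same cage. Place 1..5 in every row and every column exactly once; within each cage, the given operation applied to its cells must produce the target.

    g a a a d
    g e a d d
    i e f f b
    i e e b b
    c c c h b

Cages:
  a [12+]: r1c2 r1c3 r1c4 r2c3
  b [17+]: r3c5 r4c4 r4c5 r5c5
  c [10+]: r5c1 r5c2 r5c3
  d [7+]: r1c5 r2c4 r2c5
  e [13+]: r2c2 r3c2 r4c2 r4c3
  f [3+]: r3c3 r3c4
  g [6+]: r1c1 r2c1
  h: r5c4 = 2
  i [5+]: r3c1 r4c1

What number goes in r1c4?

3

The 4 cells of cage b must have sum 17, leaving r4c4 = 5.
Cage h is a single given cell; hence r5c4 = 2.
Cage f's pair has sum 3; hence r3c3 = 2.
Column 4 already has 2, leaving r3c4 = 1.
The only place for 3 in row 5 is r5c5.
Cage d has sum 7; hence r2c4 = 4.
The 4 cells of cage b must have sum 17, which forces r3c5 = 5.
3 is placed in column 5; hence r4c5 = 4.
Column 4 now contains 4, leaving r1c4 = 3.
Cage e needs sum 13; hence r2c2 = 5.
Cage a has sum 12, so r2c3 = 3.
Column 3 already has 3; hence r4c3 = 1.
The two cells of cage i must have sum 5; hence r3c1 = 3.
Cage e has sum 13, leaving r3c2 = 4.
1 is placed in row 4, leaving r4c1 = 2.
Cage e needs sum 13, so r4c2 = 3.
Column 2 now contains 4, leaving r5c2 = 1.
The two cells of cage g must have sum 6, which forces r1c1 = 5.
1 is placed in column 2, leaving r1c2 = 2.
The 4 cells of cage a must have sum 12, leaving r1c3 = 4.
Row 1 now contains 2; hence r1c5 = 1.
Column 1 already has 2, which forces r2c1 = 1.
1 is placed in column 5, leaving r2c5 = 2.
Column 1 already has 5, which forces r5c1 = 4.
4 is placed in column 3; hence r5c3 = 5.
The full grid is 5 2 4 3 1 / 1 5 3 4 2 / 3 4 2 1 5 / 2 3 1 5 4 / 4 1 5 2 3.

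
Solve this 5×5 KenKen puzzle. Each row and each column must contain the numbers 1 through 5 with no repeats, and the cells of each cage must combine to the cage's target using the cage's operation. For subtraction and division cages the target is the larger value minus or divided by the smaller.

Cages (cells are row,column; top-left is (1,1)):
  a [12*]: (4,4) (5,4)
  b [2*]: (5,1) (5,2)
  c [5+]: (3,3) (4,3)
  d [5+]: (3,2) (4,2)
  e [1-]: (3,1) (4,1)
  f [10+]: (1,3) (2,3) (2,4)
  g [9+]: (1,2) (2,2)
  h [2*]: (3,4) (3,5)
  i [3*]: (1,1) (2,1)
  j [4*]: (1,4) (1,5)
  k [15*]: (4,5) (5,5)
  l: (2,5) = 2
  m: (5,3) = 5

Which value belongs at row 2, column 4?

L is a freebie, which forces (2,5) = 2.
2 is placed in column 5, so (3,5) = 1.
M is a freebie, so (5,3) = 5.
Row 5 now contains 5, leaving (5,5) = 3.
Cage j's pair has product 4, leaving (1,4) = 1.
1 is placed in column 5, which forces (1,5) = 4.
Row 3 already has 1, which forces (3,4) = 2.
Cage a needs two cells with product 12; hence (4,4) = 3.
Column 5 already has 3, which forces (4,5) = 5.
Row 5 now contains 3, leaving (5,4) = 4.
Row 1 already has 1, which forces (1,1) = 3.
Row 1 already has 4; hence (1,2) = 5.
Cage f has sum 10, so (1,3) = 2.
Cage i's pair has product 3, leaving (2,1) = 1.
The two cells of cage g must have sum 9; hence (2,2) = 4.
The 3 cells of cage f must have sum 10, leaving (2,3) = 3.
Column 4 now contains 3, leaving (2,4) = 5.
Column 1 now contains 3; hence (3,1) = 5.
Column 2 already has 4; hence (3,2) = 3.
Column 3 already has 3, so (3,3) = 4.
Column 3 now contains 2, so (4,3) = 1.
Column 1 now contains 1, so (5,1) = 2.
Row 5 now contains 2, which forces (5,2) = 1.
Column 1 already has 2, leaving (4,1) = 4.
1 is placed in row 4, so (4,2) = 2.
The full grid is 3 5 2 1 4 / 1 4 3 5 2 / 5 3 4 2 1 / 4 2 1 3 5 / 2 1 5 4 3.

5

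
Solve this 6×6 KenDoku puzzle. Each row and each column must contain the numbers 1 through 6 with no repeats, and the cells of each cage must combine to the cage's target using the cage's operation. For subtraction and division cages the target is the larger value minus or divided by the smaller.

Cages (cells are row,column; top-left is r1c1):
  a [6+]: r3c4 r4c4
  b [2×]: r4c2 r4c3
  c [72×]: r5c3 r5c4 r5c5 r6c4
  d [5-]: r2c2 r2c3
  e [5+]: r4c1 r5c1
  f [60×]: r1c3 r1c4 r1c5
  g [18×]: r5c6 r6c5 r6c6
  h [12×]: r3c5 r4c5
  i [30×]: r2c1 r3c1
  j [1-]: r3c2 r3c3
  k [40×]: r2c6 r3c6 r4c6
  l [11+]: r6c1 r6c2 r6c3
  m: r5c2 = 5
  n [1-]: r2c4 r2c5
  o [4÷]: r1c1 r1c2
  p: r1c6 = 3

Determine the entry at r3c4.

1

Cage p is a single given cell; hence r1c6 = 3.
Cage m is a single given cell; hence r5c2 = 5.
The 3 cells of cage g must have product 18, so r6c5 = 3.
Row 2 needs a 3, and only r2c4 is open for it.
The only place for 3 in row 4 is r4c1.
The two cells of cage e must have sum 5, leaving r5c1 = 2.
Cage c needs product 72, which forces r5c3 = 3.
In row 3, 3 can only go at r3c2, so r3c2 = 3.
Row 3 needs a 1, and only r3c4 is open for it.
Cage a needs two cells with sum 6, leaving r4c4 = 5.
Cage c has product 72, so r5c5 = 1.
Row 5 now contains 1, leaving r5c6 = 6.
Column 6 now contains 6, which forces r6c6 = 1.
6 is placed in row 5, which forces r5c4 = 4.
Cage c needs product 72; hence r6c4 = 6.
Column 4 now contains 6, which forces r1c4 = 2.
In row 4, 4 can only go at r4c6, so r4c6 = 4.
Row 2 needs a 4, and only r2c5 is open for it.
Row 2 needs a 2, and only r2c6 is open for it.
Column 6 already has 2, which forces r3c6 = 5.
Cage i's pair has product 30, so r2c1 = 5.
Row 3 already has 5, so r3c1 = 6.
Row 3 already has 6, so r3c5 = 2.
Column 5 now contains 2, leaving r4c5 = 6.
Column 1 now contains 5; hence r6c1 = 4.
Row 6 already has 4, so r6c2 = 2.
Row 6 already has 2, which forces r6c3 = 5.
Column 1 now contains 4; hence r1c1 = 1.
The two cells of cage o must have quotient 4, leaving r1c2 = 4.
Column 3 already has 5, so r1c3 = 6.
6 is placed in column 5, leaving r1c5 = 5.
6 is placed in column 3, which forces r2c3 = 1.
2 is placed in row 3, leaving r3c3 = 4.
2 is placed in column 2, leaving r4c2 = 1.
Cage b needs two cells with product 2, leaving r4c3 = 2.
1 is placed in row 2; hence r2c2 = 6.
Filled in: 1 4 6 2 5 3 / 5 6 1 3 4 2 / 6 3 4 1 2 5 / 3 1 2 5 6 4 / 2 5 3 4 1 6 / 4 2 5 6 3 1.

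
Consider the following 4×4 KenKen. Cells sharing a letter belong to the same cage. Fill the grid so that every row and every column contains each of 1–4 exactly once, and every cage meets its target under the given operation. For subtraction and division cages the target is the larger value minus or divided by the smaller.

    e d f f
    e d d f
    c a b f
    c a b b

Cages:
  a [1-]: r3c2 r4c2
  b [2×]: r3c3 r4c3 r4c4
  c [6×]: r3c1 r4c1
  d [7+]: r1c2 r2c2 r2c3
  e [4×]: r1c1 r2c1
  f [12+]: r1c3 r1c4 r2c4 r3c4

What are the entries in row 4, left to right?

The 3 cells of cage b must have product 2; hence r3c3 = 1.
The 3 cells of cage b must have product 2, which forces r4c3 = 2.
The 3 cells of cage b must have product 2; hence r4c4 = 1.
The 4 cells of cage f must have sum 12; hence r1c3 = 3.
Column 3 now contains 3, leaving r2c3 = 4.
Cage c's pair has product 6, which forces r3c1 = 2.
Row 4 now contains 2, which forces r4c1 = 3.
3 is placed in row 4, which forces r4c2 = 4.
Cage e needs two cells with product 4, so r1c1 = 4.
4 is placed in row 1, which forces r1c4 = 2.
Row 2 now contains 4, which forces r2c1 = 1.
Row 2 already has 1; hence r2c2 = 2.
Column 4 now contains 2, so r2c4 = 3.
Column 2 now contains 4, which forces r3c2 = 3.
3 is placed in column 4, so r3c4 = 4.
2 is placed in row 1, leaving r1c2 = 1.
The full grid is 4 1 3 2 / 1 2 4 3 / 2 3 1 4 / 3 4 2 1.

3 4 2 1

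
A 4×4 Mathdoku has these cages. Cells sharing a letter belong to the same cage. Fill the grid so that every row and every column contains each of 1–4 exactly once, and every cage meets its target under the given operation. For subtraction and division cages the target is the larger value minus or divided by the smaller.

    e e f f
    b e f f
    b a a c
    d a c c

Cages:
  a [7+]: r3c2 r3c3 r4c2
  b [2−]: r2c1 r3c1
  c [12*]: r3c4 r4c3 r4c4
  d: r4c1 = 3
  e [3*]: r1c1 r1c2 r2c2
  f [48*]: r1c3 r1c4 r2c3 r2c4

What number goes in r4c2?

2

Cage e needs product 3, so r1c1 = 1.
Cage e has product 3; hence r1c2 = 3.
The 3 cells of cage e must have product 3, leaving r2c2 = 1.
Cage d is a single given cell, so r4c1 = 3.
Cage a has sum 7, so r3c3 = 1.
Cage c has product 12, so r3c4 = 3.
Column 3 already has 1, which forces r4c3 = 4.
Row 4 now contains 4, so r4c4 = 1.
Column 3 already has 4, so r1c3 = 2.
Cage f has product 48, so r1c4 = 4.
Cage f needs product 48, leaving r2c3 = 3.
Column 4 now contains 3; hence r2c4 = 2.
Cage a has sum 7, which forces r3c2 = 4.
Row 4 now contains 4; hence r4c2 = 2.
Row 2 now contains 2, which forces r2c1 = 4.
4 is placed in row 3, leaving r3c1 = 2.
The full grid is 1 3 2 4 / 4 1 3 2 / 2 4 1 3 / 3 2 4 1.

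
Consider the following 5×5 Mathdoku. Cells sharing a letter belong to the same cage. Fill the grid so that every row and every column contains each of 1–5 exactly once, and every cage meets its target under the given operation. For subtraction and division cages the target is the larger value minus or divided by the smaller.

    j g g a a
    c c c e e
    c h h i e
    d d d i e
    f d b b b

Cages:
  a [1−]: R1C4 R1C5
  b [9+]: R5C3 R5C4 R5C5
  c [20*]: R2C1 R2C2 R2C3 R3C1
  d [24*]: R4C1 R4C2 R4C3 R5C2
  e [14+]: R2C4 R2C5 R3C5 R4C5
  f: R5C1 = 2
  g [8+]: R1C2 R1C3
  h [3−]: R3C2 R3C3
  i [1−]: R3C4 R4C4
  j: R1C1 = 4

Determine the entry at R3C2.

Cage j is a single given cell, so R1C1 = 4.
Cage f is given, so R5C1 = 2.
Cage c has product 20, which forces R2C1 = 5.
2 is placed in column 1, which forces R3C1 = 1.
1 is placed in column 1, which forces R4C1 = 3.
Row 5 needs a 4, and only R5C2 is open for it.
Column 2 already has 4, leaving R2C2 = 1.
The 4 cells of cage c must have product 20, so R2C3 = 4.
Column 2 already has 1, so R4C2 = 2.
2 is placed in row 4, leaving R4C3 = 1.
Column 2 now contains 2, so R3C2 = 5.
Cage h needs two cells with difference 3, leaving R3C3 = 2.
Row 3 now contains 5, leaving R3C5 = 4.
Column 5 now contains 4, leaving R4C5 = 5.
5 is placed in column 2; hence R1C2 = 3.
Cage g's pair has sum 8; hence R1C3 = 5.
Row 3 already has 4, leaving R3C4 = 3.
Row 4 now contains 5, so R4C4 = 4.
Column 3 now contains 5, which forces R5C3 = 3.
3 is placed in row 5, leaving R5C5 = 1.
The two cells of cage a must have difference 1, which forces R1C4 = 1.
Column 5 now contains 1; hence R1C5 = 2.
Column 4 now contains 3, so R2C4 = 2.
Cage e has sum 14; hence R2C5 = 3.
Row 5 now contains 1, so R5C4 = 5.
Filled in: 4 3 5 1 2 / 5 1 4 2 3 / 1 5 2 3 4 / 3 2 1 4 5 / 2 4 3 5 1.

5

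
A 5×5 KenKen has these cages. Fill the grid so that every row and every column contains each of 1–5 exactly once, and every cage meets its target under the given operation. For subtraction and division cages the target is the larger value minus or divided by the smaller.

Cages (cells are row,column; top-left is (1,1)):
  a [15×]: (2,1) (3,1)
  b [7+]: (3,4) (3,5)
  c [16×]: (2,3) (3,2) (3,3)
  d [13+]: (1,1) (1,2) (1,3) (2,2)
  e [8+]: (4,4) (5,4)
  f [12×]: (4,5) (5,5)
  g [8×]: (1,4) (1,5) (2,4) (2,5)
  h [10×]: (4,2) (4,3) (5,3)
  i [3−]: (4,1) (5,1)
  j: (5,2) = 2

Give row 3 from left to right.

J is a freebie; hence (5,2) = 2.
The 3 cells of cage c must have product 16, leaving (2,3) = 4.
2 is placed in column 2, which forces (3,2) = 4.
Cage c has product 16; hence (3,3) = 1.
Cage h has product 10, leaving (4,3) = 2.
1 is placed in column 3; hence (5,3) = 5.
5 is placed in row 5, so (5,4) = 3.
Row 5 now contains 3, which forces (5,5) = 4.
Column 3 already has 5, so (1,3) = 3.
Cage g has product 8, which forces (1,4) = 4.
The 4 cells of cage g must have product 8, leaving (1,5) = 1.
Cage g has product 8, so (2,4) = 1.
Cage g needs product 8, leaving (2,5) = 2.
2 is placed in column 5; hence (3,5) = 5.
Cage i needs two cells with difference 3, so (4,1) = 4.
Cage h needs product 10, which forces (4,2) = 1.
Column 4 already has 3, so (4,4) = 5.
4 is placed in column 5, so (4,5) = 3.
Row 5 now contains 4, leaving (5,1) = 1.
Row 1 already has 4; hence (1,1) = 2.
Row 1 now contains 1; hence (1,2) = 5.
The two cells of cage a must have product 15, so (2,1) = 5.
Cage d needs sum 13, leaving (2,2) = 3.
Row 3 now contains 5, which forces (3,1) = 3.
Row 3 now contains 5, leaving (3,4) = 2.
Filled in: 2 5 3 4 1 / 5 3 4 1 2 / 3 4 1 2 5 / 4 1 2 5 3 / 1 2 5 3 4.

3 4 1 2 5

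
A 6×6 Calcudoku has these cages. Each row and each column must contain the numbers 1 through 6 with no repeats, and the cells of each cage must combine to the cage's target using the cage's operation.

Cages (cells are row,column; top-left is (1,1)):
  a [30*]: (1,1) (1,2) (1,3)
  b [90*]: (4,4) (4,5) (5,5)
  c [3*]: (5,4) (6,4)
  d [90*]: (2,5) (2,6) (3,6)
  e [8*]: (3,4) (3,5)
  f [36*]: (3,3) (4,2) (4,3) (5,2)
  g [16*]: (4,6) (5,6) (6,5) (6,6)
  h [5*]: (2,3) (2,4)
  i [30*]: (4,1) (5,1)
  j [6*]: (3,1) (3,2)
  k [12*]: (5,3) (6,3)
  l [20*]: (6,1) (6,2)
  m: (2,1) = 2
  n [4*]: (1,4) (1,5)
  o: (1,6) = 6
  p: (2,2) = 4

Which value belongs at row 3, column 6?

Cage o is given; hence (1,6) = 6.
M is a freebie, leaving (2,1) = 2.
Cage p is a single given cell, leaving (2,2) = 4.
4 is placed in column 2, so (6,2) = 5.
Cage g has product 16, leaving (6,5) = 2.
The 3 cells of cage d must have product 90; hence (2,5) = 6.
The two cells of cage e must have product 8, which forces (3,4) = 2.
Column 5 now contains 2, so (3,5) = 4.
Row 6 now contains 5; hence (6,1) = 4.
Row 6 already has 4; hence (6,6) = 1.
Cage n's pair has product 4, which forces (1,4) = 4.
Column 5 already has 4, so (1,5) = 1.
Cage b has product 90, so (4,4) = 6.
Cage c's pair has product 3, so (5,4) = 1.
Row 6 already has 1, leaving (6,4) = 3.
Cage h needs two cells with product 5, so (2,3) = 1.
Column 4 already has 1, leaving (2,4) = 5.
Row 2 now contains 5, leaving (2,6) = 3.
Column 6 now contains 3, so (3,6) = 5.
Row 4 already has 6, which forces (4,1) = 5.
5 is placed in row 4; hence (4,5) = 3.
Cage i's pair has product 30, which forces (5,1) = 6.
Cage k needs two cells with product 12, which forces (5,3) = 2.
Column 5 now contains 3, leaving (5,5) = 5.
Row 5 now contains 2, which forces (5,6) = 4.
Row 6 now contains 3, which forces (6,3) = 6.
5 is placed in column 1, which forces (1,1) = 3.
Cage a has product 30, leaving (1,2) = 2.
Cage a has product 30, which forces (1,3) = 5.
Column 1 now contains 6, so (3,1) = 1.
The two cells of cage j must have product 6, which forces (3,2) = 6.
Column 3 now contains 6, which forces (3,3) = 3.
The 4 cells of cage f must have product 36, which forces (4,2) = 1.
Column 3 already has 2, so (4,3) = 4.
Column 6 now contains 4, so (4,6) = 2.
Row 5 now contains 2; hence (5,2) = 3.
The full grid is 3 2 5 4 1 6 / 2 4 1 5 6 3 / 1 6 3 2 4 5 / 5 1 4 6 3 2 / 6 3 2 1 5 4 / 4 5 6 3 2 1.

5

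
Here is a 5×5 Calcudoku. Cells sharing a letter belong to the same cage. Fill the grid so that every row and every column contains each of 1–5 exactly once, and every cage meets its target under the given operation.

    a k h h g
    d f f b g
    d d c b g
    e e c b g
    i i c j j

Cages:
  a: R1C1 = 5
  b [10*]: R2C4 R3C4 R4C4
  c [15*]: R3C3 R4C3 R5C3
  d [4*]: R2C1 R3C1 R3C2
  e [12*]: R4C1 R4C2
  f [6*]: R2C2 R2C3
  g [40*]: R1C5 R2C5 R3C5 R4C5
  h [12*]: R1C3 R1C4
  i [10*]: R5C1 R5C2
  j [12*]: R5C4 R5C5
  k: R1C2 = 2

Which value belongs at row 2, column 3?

Cage a is given, leaving R1C1 = 5.
Cage k is a single given cell, which forces R1C2 = 2.
2 is placed in column 2, which forces R2C2 = 3.
3 is placed in row 2; hence R2C3 = 2.
2 is placed in column 2, leaving R3C2 = 1.
3 is placed in column 2; hence R4C2 = 4.
Column 1 now contains 5, leaving R5C1 = 2.
2 is placed in column 2, which forces R5C2 = 5.
Row 2 now contains 2, so R2C1 = 1.
1 is placed in row 2, leaving R2C4 = 5.
Row 2 already has 5, leaving R2C5 = 4.
Row 3 already has 1, so R3C1 = 4.
5 is placed in column 4, so R3C4 = 2.
2 is placed in row 3, which forces R3C5 = 5.
Row 4 already has 4, which forces R4C1 = 3.
Column 4 now contains 2; hence R4C4 = 1.
Row 4 now contains 1, leaving R4C5 = 2.
Column 5 already has 4, so R5C5 = 3.
Column 5 already has 4, which forces R1C5 = 1.
Row 3 already has 5; hence R3C3 = 3.
Row 4 now contains 1, which forces R4C3 = 5.
Row 5 already has 3, leaving R5C3 = 1.
Row 5 already has 3; hence R5C4 = 4.
Column 3 now contains 3, so R1C3 = 4.
Column 4 now contains 4, which forces R1C4 = 3.
Filled in: 5 2 4 3 1 / 1 3 2 5 4 / 4 1 3 2 5 / 3 4 5 1 2 / 2 5 1 4 3.

2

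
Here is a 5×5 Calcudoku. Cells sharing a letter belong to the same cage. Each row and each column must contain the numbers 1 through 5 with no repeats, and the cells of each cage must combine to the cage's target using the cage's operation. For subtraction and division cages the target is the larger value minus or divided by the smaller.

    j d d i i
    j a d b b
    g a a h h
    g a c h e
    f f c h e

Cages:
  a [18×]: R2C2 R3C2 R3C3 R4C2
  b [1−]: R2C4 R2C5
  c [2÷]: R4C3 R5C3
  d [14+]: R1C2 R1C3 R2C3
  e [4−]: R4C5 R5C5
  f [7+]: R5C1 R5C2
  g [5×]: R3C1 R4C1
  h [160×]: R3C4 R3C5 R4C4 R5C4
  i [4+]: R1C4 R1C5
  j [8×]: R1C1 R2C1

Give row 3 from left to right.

1 2 3 5 4

Cage d needs sum 14, so R1C2 = 5.
Cage d has sum 14; hence R1C3 = 4.
Cage d needs sum 14, leaving R2C3 = 5.
The 4 cells of cage a must have product 18; hence R3C3 = 3.
Cage h has product 160; hence R3C5 = 4.
Row 1 now contains 4, leaving R1C1 = 2.
Cage j needs two cells with product 8, so R2C1 = 4.
The only place for 3 in row 4 is R4C2.
Row 4 needs a 4, and only R4C4 is open for it.
The only place for 2 in row 4 is R4C3.
Column 3 already has 2, so R5C3 = 1.
Row 5 already has 1, leaving R5C5 = 5.
Cage h needs product 160, leaving R3C4 = 5.
Column 5 now contains 5, so R4C5 = 1.
5 is placed in row 5, which forces R5C1 = 3.
Cage f's pair has sum 7, which forces R5C2 = 4.
5 is placed in row 5, leaving R5C4 = 2.
Cage i needs two cells with sum 4; hence R1C4 = 1.
Column 5 now contains 1, leaving R1C5 = 3.
Column 4 now contains 1, so R2C4 = 3.
Cage b needs two cells with difference 1; hence R2C5 = 2.
5 is placed in row 3; hence R3C1 = 1.
1 is placed in row 3; hence R3C2 = 2.
Row 4 now contains 1; hence R4C1 = 5.
Row 2 now contains 2, so R2C2 = 1.
The full grid is 2 5 4 1 3 / 4 1 5 3 2 / 1 2 3 5 4 / 5 3 2 4 1 / 3 4 1 2 5.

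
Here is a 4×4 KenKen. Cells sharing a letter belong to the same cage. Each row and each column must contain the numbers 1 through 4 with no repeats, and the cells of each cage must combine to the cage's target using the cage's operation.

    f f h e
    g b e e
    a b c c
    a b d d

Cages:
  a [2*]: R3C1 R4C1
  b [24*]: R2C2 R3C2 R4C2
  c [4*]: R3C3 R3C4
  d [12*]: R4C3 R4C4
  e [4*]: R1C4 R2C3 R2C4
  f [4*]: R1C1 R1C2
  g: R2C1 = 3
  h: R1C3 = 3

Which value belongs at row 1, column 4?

2

H is a freebie, so R1C3 = 3.
G is a freebie, leaving R2C1 = 3.
Column 3 now contains 3, so R4C3 = 4.
Row 4 now contains 4, which forces R4C4 = 3.
Cage b needs product 24; hence R2C2 = 4.
Row 2 now contains 4, which forces R2C4 = 1.
Cage b needs product 24, leaving R3C2 = 3.
Column 3 already has 4, so R3C3 = 1.
The two cells of cage c must have product 4, so R3C4 = 4.
Row 4 now contains 3, so R4C2 = 2.
Cage f's pair has product 4, so R1C1 = 4.
Column 2 already has 4; hence R1C2 = 1.
Column 4 now contains 1, so R1C4 = 2.
1 is placed in row 2; hence R2C3 = 2.
1 is placed in row 3, leaving R3C1 = 2.
2 is placed in row 4, so R4C1 = 1.
Filled in: 4 1 3 2 / 3 4 2 1 / 2 3 1 4 / 1 2 4 3.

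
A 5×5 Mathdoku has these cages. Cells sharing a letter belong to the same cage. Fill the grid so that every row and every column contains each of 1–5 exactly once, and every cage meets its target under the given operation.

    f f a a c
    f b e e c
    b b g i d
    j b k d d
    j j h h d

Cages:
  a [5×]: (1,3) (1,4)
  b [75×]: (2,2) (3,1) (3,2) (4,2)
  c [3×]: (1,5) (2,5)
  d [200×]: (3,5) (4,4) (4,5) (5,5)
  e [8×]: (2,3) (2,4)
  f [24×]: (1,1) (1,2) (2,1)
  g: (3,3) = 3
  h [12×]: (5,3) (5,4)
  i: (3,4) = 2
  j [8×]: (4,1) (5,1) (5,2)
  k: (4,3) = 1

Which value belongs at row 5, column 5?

The 4 cells of cage b must have product 75, leaving (3,1) = 5.
Cage g is a single given cell, leaving (3,3) = 3.
Cage i is a single given cell, which forces (3,4) = 2.
Row 3 now contains 2, which forces (3,5) = 4.
Cage k is a single given cell, leaving (4,3) = 1.
The 4 cells of cage d must have product 200, leaving (4,4) = 5.
Column 5 now contains 4, so (4,5) = 2.
Column 3 now contains 3; hence (5,3) = 4.
4 is placed in row 5, leaving (5,4) = 3.
Column 5 now contains 2, leaving (5,5) = 5.
Column 3 now contains 1, so (1,3) = 5.
5 is placed in column 4; hence (1,4) = 1.
1 is placed in row 1, leaving (1,5) = 3.
The 4 cells of cage b must have product 75, which forces (2,2) = 5.
Column 3 now contains 4, so (2,3) = 2.
2 is placed in column 4; hence (2,4) = 4.
Column 5 now contains 3, which forces (2,5) = 1.
Row 3 already has 3, so (3,2) = 1.
Row 4 already has 2, so (4,1) = 4.
Row 4 now contains 5, so (4,2) = 3.
Column 2 now contains 1, which forces (5,2) = 2.
4 is placed in column 1, which forces (1,1) = 2.
Column 2 now contains 2; hence (1,2) = 4.
Row 2 now contains 4, which forces (2,1) = 3.
Row 5 already has 2; hence (5,1) = 1.
The full grid is 2 4 5 1 3 / 3 5 2 4 1 / 5 1 3 2 4 / 4 3 1 5 2 / 1 2 4 3 5.

5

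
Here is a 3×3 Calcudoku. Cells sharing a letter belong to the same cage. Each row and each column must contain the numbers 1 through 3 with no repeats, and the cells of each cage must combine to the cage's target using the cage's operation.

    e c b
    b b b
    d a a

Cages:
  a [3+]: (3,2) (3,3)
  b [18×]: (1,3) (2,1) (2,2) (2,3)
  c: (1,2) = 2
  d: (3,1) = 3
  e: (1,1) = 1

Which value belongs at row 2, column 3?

1

E is a freebie, leaving (1,1) = 1.
Cage c is a single given cell, which forces (1,2) = 2.
Cage b has product 18; hence (1,3) = 3.
Cage d is a single given cell, so (3,1) = 3.
Column 2 now contains 2; hence (3,2) = 1.
1 is placed in row 3, leaving (3,3) = 2.
Column 1 now contains 3, leaving (2,1) = 2.
Column 2 already has 1, which forces (2,2) = 3.
2 is placed in column 3; hence (2,3) = 1.
The full grid is 1 2 3 / 2 3 1 / 3 1 2.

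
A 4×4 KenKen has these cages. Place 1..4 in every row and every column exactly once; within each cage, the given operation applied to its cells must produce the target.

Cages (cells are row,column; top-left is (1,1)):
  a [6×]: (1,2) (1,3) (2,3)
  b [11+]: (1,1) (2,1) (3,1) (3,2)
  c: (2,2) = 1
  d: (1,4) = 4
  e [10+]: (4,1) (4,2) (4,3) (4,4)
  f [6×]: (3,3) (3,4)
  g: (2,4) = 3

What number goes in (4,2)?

2

Cage d is given, which forces (1,4) = 4.
Cage c is a single given cell, leaving (2,2) = 1.
Cage g is given, which forces (2,4) = 3.
Column 4 now contains 3, so (3,4) = 2.
Column 4 already has 2; hence (4,4) = 1.
Cage a needs product 6, so (1,2) = 3.
Cage a needs product 6, which forces (1,3) = 1.
Cage b has sum 11, which forces (2,1) = 4.
3 is placed in row 2; hence (2,3) = 2.
Cage b has sum 11, leaving (3,1) = 1.
Column 2 already has 3, which forces (3,2) = 4.
2 is placed in row 3; hence (3,3) = 3.
4 is placed in column 2, which forces (4,2) = 2.
Column 3 already has 3, leaving (4,3) = 4.
Row 1 already has 3; hence (1,1) = 2.
Row 4 now contains 2, so (4,1) = 3.
Filled in: 2 3 1 4 / 4 1 2 3 / 1 4 3 2 / 3 2 4 1.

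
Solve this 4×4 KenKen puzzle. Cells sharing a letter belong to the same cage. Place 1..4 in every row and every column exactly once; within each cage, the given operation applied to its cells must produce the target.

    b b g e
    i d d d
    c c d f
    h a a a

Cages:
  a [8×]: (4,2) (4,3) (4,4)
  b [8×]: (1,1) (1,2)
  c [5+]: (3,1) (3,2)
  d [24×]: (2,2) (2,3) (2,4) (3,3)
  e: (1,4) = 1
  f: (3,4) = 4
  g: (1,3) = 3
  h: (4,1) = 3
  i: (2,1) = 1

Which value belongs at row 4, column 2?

G is a freebie; hence (1,3) = 3.
Cage e is a single given cell, so (1,4) = 1.
Cage i is a single given cell, which forces (2,1) = 1.
Cage f is a single given cell, leaving (3,4) = 4.
H is a freebie, leaving (4,1) = 3.
4 is placed in column 4; hence (4,4) = 2.
Column 4 already has 2, which forces (2,4) = 3.
3 is placed in column 1; hence (3,1) = 2.
Cage c's pair has sum 5; hence (3,2) = 3.
The 4 cells of cage d must have product 24, leaving (3,3) = 1.
Column 3 already has 1; hence (4,3) = 4.
2 is placed in column 1, leaving (1,1) = 4.
Cage b's pair has product 8, leaving (1,2) = 2.
Cage d needs product 24, leaving (2,2) = 4.
Column 3 now contains 4, leaving (2,3) = 2.
4 is placed in row 4, leaving (4,2) = 1.
The full grid is 4 2 3 1 / 1 4 2 3 / 2 3 1 4 / 3 1 4 2.

1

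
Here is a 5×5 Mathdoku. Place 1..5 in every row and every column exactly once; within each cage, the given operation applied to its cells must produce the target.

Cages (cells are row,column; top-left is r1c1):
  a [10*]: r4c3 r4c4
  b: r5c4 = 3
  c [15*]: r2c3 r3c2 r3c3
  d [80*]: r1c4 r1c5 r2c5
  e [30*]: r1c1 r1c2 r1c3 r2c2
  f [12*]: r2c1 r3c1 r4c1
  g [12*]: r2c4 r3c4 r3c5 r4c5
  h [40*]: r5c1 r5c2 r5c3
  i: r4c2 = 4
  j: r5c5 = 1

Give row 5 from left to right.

Cage d has product 80, which forces r1c4 = 4.
Cage d has product 80, leaving r1c5 = 5.
Cage d needs product 80, which forces r2c5 = 4.
Cage i is given, which forces r4c2 = 4.
Cage b is given, which forces r5c4 = 3.
Cage j is a single given cell, which forces r5c5 = 1.
Cage e has product 30; hence r2c2 = 5.
The 3 cells of cage f must have product 12, so r3c1 = 4.
Column 2 already has 5, leaving r5c2 = 2.
The 3 cells of cage c must have product 15, which forces r3c3 = 5.
5 is placed in column 3, so r4c3 = 2.
Row 4 now contains 2; hence r4c4 = 5.
Row 4 now contains 2, leaving r4c5 = 3.
Row 5 now contains 2; hence r5c1 = 5.
Cage h needs product 40, so r5c3 = 4.
Cage e needs product 30; hence r1c1 = 2.
The 3 cells of cage f must have product 12; hence r2c1 = 3.
Row 2 now contains 3, which forces r2c3 = 1.
Cage g needs product 12, leaving r2c4 = 2.
Cage g needs product 12, so r3c4 = 1.
Column 5 already has 3, which forces r3c5 = 2.
Row 4 already has 3, so r4c1 = 1.
Cage e has product 30; hence r1c2 = 1.
1 is placed in column 3, leaving r1c3 = 3.
Row 3 now contains 1, so r3c2 = 3.
The full grid is 2 1 3 4 5 / 3 5 1 2 4 / 4 3 5 1 2 / 1 4 2 5 3 / 5 2 4 3 1.

5 2 4 3 1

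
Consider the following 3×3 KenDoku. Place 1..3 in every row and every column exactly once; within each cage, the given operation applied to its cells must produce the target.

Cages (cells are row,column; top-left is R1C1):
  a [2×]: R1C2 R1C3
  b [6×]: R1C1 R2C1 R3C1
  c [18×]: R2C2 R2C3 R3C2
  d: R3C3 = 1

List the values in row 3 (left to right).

2 3 1

Cage c needs product 18; hence R2C2 = 2.
Cage c needs product 18; hence R2C3 = 3.
Cage c needs product 18, so R3C2 = 3.
Cage d is a single given cell; hence R3C3 = 1.
The 3 cells of cage b must have product 6, so R1C1 = 3.
Column 2 now contains 2, leaving R1C2 = 1.
1 is placed in column 3, which forces R1C3 = 2.
Row 2 already has 3; hence R2C1 = 1.
1 is placed in row 3, leaving R3C1 = 2.
The full grid is 3 1 2 / 1 2 3 / 2 3 1.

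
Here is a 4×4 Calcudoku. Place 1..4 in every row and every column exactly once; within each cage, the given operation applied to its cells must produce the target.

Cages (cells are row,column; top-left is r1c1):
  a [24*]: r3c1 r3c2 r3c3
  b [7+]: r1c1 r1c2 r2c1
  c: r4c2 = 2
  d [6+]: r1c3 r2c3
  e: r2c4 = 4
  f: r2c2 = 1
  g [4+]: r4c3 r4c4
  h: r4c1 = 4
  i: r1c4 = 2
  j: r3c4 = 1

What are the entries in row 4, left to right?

4 2 1 3

Cage i is given, so r1c4 = 2.
F is a freebie, leaving r2c2 = 1.
Cage e is a single given cell, so r2c4 = 4.
Cage j is given, leaving r3c4 = 1.
H is a freebie, so r4c1 = 4.
Cage c is a single given cell, which forces r4c2 = 2.
Column 4 now contains 1, so r4c4 = 3.
Cage b has sum 7; hence r1c1 = 1.
Row 1 now contains 2, which forces r1c3 = 4.
4 is placed in row 2; hence r2c3 = 2.
Column 3 already has 2, so r3c3 = 3.
Row 4 already has 3, so r4c3 = 1.
Row 1 already has 4, leaving r1c2 = 3.
Row 2 now contains 2, leaving r2c1 = 3.
Row 3 now contains 3, which forces r3c1 = 2.
Row 3 now contains 3, leaving r3c2 = 4.
Filled in: 1 3 4 2 / 3 1 2 4 / 2 4 3 1 / 4 2 1 3.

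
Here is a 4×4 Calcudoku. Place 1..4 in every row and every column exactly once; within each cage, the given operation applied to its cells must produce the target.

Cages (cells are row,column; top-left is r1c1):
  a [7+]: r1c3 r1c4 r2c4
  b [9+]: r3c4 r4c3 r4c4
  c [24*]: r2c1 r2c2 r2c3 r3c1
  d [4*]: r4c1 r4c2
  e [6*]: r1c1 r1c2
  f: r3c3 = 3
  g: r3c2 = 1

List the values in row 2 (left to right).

4 3 1 2

Cage g is given, leaving r3c2 = 1.
Cage f is given, which forces r3c3 = 3.
Column 2 already has 1, which forces r4c2 = 4.
Row 4 now contains 4, leaving r4c3 = 2.
The 3 cells of cage b must have sum 9; hence r3c4 = 4.
Row 4 now contains 4, which forces r4c1 = 1.
The 3 cells of cage b must have sum 9, so r4c4 = 3.
The 3 cells of cage a must have sum 7; hence r1c3 = 4.
Cage c needs product 24, so r2c1 = 4.
The 4 cells of cage c must have product 24, which forces r2c2 = 3.
Cage c has product 24, which forces r2c3 = 1.
1 is placed in row 2, which forces r2c4 = 2.
Row 3 now contains 4, which forces r3c1 = 2.
2 is placed in column 1, leaving r1c1 = 3.
Column 2 now contains 3, which forces r1c2 = 2.
Column 4 now contains 2; hence r1c4 = 1.
The full grid is 3 2 4 1 / 4 3 1 2 / 2 1 3 4 / 1 4 2 3.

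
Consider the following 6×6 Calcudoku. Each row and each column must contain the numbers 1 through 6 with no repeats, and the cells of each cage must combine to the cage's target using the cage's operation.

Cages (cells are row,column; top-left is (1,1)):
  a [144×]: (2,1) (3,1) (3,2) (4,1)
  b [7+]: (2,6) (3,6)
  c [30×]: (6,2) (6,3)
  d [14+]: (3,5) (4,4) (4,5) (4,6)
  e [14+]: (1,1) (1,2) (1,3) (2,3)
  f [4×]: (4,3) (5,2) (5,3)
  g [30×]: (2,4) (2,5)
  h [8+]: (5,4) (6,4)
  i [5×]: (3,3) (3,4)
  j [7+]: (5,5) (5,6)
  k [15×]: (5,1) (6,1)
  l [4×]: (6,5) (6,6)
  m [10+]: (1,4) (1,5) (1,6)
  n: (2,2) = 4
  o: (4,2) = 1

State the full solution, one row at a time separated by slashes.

1 6 4 3 5 2 / 2 4 3 5 6 1 / 4 3 5 1 2 6 / 6 1 2 4 3 5 / 5 2 1 6 4 3 / 3 5 6 2 1 4

N is a freebie, which forces (2,2) = 4.
Cage o is a single given cell, which forces (4,2) = 1.
Row 4 already has 1, so (4,3) = 2.
1 is placed in column 2, which forces (5,2) = 2.
The 3 cells of cage f must have product 4, so (5,3) = 1.
1 is placed in column 3, leaving (3,3) = 5.
The two cells of cage i must have product 5; hence (3,4) = 1.
Row 3 already has 1, so (3,5) = 2.
5 is placed in column 3, leaving (6,3) = 6.
The 4 cells of cage e must have sum 14; hence (1,3) = 4.
6 is placed in column 3, so (2,3) = 3.
3 is placed in row 2, which forces (2,6) = 1.
6 is placed in row 6, leaving (6,2) = 5.
Column 6 already has 1, so (6,6) = 4.
The 4 cells of cage e must have sum 14, so (1,1) = 1.
5 is placed in column 2, which forces (1,2) = 6.
Row 2 already has 1, so (2,1) = 2.
Column 2 now contains 6, leaving (3,2) = 3.
Column 6 now contains 4, so (3,6) = 6.
The two cells of cage k must have product 15, which forces (5,1) = 5.
Row 5 now contains 5, leaving (5,4) = 6.
Cage j needs two cells with sum 7; hence (5,5) = 4.
Column 6 now contains 4, which forces (5,6) = 3.
5 is placed in row 6, which forces (6,1) = 3.
Row 6 already has 3, leaving (6,4) = 2.
4 is placed in row 6; hence (6,5) = 1.
The 3 cells of cage m must have sum 10, which forces (1,6) = 2.
6 is placed in column 4; hence (2,4) = 5.
Cage g's pair has product 30, so (2,5) = 6.
Row 3 already has 6, so (3,1) = 4.
Cage a needs product 144, so (4,1) = 6.
Cage d needs sum 14; hence (4,4) = 4.
Cage d needs sum 14, which forces (4,5) = 3.
3 is placed in column 6, leaving (4,6) = 5.
5 is placed in column 4, leaving (1,4) = 3.
3 is placed in column 5, which forces (1,5) = 5.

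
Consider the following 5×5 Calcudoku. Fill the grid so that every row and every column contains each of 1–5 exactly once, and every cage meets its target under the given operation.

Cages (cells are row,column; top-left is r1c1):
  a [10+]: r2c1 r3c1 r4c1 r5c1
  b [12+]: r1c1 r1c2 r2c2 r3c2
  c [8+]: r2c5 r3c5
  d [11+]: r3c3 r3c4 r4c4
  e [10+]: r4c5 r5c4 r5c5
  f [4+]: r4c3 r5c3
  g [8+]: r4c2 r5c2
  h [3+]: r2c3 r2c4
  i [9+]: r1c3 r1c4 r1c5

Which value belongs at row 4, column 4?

2

Column 1 needs a 5, and only r1c1 is open for it.
In row 1, 1 can only go at r1c2, so r1c2 = 1.
Row 2 needs a 5, and only r2c5 is open for it.
Column 5 already has 5, so r3c5 = 3.
Row 2 needs a 3, and only r2c1 is open for it.
The only place for 4 in row 2 is r2c2.
4 is placed in column 2, which forces r3c2 = 2.
The only place for 5 in column 3 is r3c3.
Column 3 needs a 4, and only r1c3 is open for it.
The 3 cells of cage i must have sum 9; hence r1c4 = 3.
Row 1 already has 4, so r1c5 = 2.
Cage e has sum 10, leaving r5c4 = 5.
Cage d needs sum 11; hence r3c4 = 4.
The two cells of cage g must have sum 8; hence r4c2 = 5.
Column 4 already has 5, so r4c4 = 2.
Row 5 now contains 5; hence r5c2 = 3.
Row 5 already has 3; hence r5c3 = 1.
Row 5 now contains 1; hence r5c5 = 4.
Column 3 already has 1; hence r2c3 = 2.
Column 4 now contains 2, leaving r2c4 = 1.
Row 3 already has 4, leaving r3c1 = 1.
The 4 cells of cage a must have sum 10, which forces r4c1 = 4.
Column 3 already has 1, which forces r4c3 = 3.
Column 5 now contains 4, leaving r4c5 = 1.
Row 5 now contains 4; hence r5c1 = 2.
Completed grid: 5 1 4 3 2 / 3 4 2 1 5 / 1 2 5 4 3 / 4 5 3 2 1 / 2 3 1 5 4.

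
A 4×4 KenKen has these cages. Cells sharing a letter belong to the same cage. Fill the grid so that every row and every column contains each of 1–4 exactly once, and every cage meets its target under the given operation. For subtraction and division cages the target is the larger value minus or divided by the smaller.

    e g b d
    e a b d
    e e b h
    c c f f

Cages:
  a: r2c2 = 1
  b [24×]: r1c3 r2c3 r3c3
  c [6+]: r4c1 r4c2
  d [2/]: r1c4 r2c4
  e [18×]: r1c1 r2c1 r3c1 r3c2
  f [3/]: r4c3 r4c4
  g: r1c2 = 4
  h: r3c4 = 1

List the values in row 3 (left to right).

2 3 4 1

G is a freebie, so r1c2 = 4.
Cage a is a single given cell; hence r2c2 = 1.
The 4 cells of cage e must have product 18; hence r3c2 = 3.
Cage h is given; hence r3c4 = 1.
Column 2 already has 4, which forces r4c2 = 2.
Column 4 already has 1, which forces r4c4 = 3.
Cage e needs product 18, which forces r1c1 = 1.
Column 4 already has 1, so r1c4 = 2.
Cage e needs product 18; hence r2c1 = 3.
Cage d's pair has quotient 2, leaving r2c4 = 4.
1 is placed in row 3; hence r3c1 = 2.
2 is placed in row 3, so r3c3 = 4.
Row 4 already has 2; hence r4c1 = 4.
Row 4 now contains 3, which forces r4c3 = 1.
Row 1 already has 2, which forces r1c3 = 3.
Row 2 now contains 4, so r2c3 = 2.
The full grid is 1 4 3 2 / 3 1 2 4 / 2 3 4 1 / 4 2 1 3.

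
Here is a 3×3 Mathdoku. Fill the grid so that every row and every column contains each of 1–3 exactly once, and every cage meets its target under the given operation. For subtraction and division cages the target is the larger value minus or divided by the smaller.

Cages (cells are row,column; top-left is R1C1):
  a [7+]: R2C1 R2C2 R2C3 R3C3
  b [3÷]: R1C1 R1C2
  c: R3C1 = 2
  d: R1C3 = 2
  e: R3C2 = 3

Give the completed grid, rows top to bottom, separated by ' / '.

3 1 2 / 1 2 3 / 2 3 1

D is a freebie, leaving R1C3 = 2.
Column 3 now contains 2, leaving R2C3 = 3.
C is a freebie; hence R3C1 = 2.
Cage e is a single given cell, leaving R3C2 = 3.
The 4 cells of cage a must have sum 7, which forces R3C3 = 1.
Cage b needs two cells with quotient 3, leaving R1C1 = 3.
Column 2 now contains 3, so R1C2 = 1.
2 is placed in column 1; hence R2C1 = 1.
The 4 cells of cage a must have sum 7, so R2C2 = 2.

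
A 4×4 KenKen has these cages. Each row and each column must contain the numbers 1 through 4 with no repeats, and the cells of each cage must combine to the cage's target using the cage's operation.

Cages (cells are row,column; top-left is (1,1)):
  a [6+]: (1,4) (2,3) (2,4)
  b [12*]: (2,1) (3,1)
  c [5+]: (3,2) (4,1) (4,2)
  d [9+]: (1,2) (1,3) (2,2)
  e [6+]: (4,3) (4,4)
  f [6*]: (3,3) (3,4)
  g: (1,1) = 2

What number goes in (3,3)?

G is a freebie, leaving (1,1) = 2.
2 is placed in column 1, leaving (4,1) = 1.
Row 4 already has 1; hence (4,2) = 3.
Cage c needs sum 5, leaving (3,2) = 1.
1 is placed in column 2, so (1,2) = 4.
Cage d needs sum 9, so (1,3) = 3.
3 is placed in row 1, leaving (1,4) = 1.
Cage d needs sum 9, leaving (2,2) = 2.
Row 2 now contains 2, which forces (2,3) = 1.
3 is placed in column 3, leaving (3,3) = 2.
2 is placed in row 3, which forces (3,4) = 3.
Column 3 now contains 2, leaving (4,3) = 4.
4 is placed in row 4, leaving (4,4) = 2.
The two cells of cage b must have product 12, which forces (2,1) = 3.
3 is placed in column 4, leaving (2,4) = 4.
Row 3 already has 3; hence (3,1) = 4.
Completed grid: 2 4 3 1 / 3 2 1 4 / 4 1 2 3 / 1 3 4 2.

2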